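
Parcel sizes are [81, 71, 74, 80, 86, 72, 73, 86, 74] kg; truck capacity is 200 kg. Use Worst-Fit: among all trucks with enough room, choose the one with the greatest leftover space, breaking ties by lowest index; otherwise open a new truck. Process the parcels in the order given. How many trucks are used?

81 kg → truck 1 (remaining 119 kg)
71 kg → truck 1 (remaining 48 kg)
74 kg → truck 2 (remaining 126 kg)
80 kg → truck 2 (remaining 46 kg)
86 kg → truck 3 (remaining 114 kg)
72 kg → truck 3 (remaining 42 kg)
73 kg → truck 4 (remaining 127 kg)
86 kg → truck 4 (remaining 41 kg)
74 kg → truck 5 (remaining 126 kg)
Final trucks: [81,71] [74,80] [86,72] [73,86] [74].

5 trucks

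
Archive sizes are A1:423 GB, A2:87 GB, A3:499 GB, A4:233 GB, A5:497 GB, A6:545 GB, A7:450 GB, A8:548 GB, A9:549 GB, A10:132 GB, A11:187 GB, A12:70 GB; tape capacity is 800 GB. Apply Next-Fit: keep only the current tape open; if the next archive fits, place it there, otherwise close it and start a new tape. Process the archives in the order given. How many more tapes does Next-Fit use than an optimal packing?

Next-Fit: [423,87] [499,233] [497] [545] [450] [548] [549,132] [187,70] → 8 tapes.
7 archives exceed 400 GB (half the capacity), and no two of those can share a tape, so at least 7 tapes are needed.
An optimal packing achieves that bound: [549,233] [548,187] [545,132,87] [499,70] [497] [450] [423] → 7 tapes.
Excess: 8 − 7 = 1.

1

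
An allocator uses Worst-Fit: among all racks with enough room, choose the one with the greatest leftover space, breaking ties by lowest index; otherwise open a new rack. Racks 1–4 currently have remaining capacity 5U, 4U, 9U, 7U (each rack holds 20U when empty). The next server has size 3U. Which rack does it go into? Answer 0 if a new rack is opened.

3

Racks with room: rack 1 (5U), rack 2 (4U), rack 3 (9U), rack 4 (7U).
Most room is rack 3 with 9U free.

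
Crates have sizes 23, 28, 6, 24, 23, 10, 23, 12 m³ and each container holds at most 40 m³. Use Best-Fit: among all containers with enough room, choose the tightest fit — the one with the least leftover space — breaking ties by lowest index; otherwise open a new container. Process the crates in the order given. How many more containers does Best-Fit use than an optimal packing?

0

Best-Fit: [23,12] [28,6] [24,10] [23] [23] → 5 containers.
5 crates exceed 20 m³ (half the capacity), and no two of those can share a container, so at least 5 containers are needed.
So 5 is already optimal.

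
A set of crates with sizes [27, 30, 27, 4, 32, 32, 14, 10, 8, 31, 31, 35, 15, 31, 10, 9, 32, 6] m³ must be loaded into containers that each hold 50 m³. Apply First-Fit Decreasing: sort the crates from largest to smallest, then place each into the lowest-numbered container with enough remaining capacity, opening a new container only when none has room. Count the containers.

Sorted descending: 35, 32, 32, 32, 31, 31, 31, 30, 27, 27, 15, 14, 10, 10, 9, 8, 6, 4.
container 1: place 35 m³, 15 m³ left
container 2: place 32 m³, 18 m³ left
container 3: place 32 m³, 18 m³ left
container 4: place 32 m³, 18 m³ left
container 5: place 31 m³, 19 m³ left
container 6: place 31 m³, 19 m³ left
container 7: place 31 m³, 19 m³ left
container 8: place 30 m³, 20 m³ left
container 9: place 27 m³, 23 m³ left
container 10: place 27 m³, 23 m³ left
container 1: place 15 m³, 0 m³ left
container 2: place 14 m³, 4 m³ left
container 3: place 10 m³, 8 m³ left
container 4: place 10 m³, 8 m³ left
container 5: place 9 m³, 10 m³ left
container 3: place 8 m³, 0 m³ left
container 4: place 6 m³, 2 m³ left
container 2: place 4 m³, 0 m³ left

10 containers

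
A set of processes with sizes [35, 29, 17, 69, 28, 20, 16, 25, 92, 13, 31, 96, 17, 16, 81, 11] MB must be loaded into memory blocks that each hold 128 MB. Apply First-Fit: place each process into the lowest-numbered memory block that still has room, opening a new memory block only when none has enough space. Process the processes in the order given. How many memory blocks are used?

memory block 1: place 35 MB, 93 MB left
memory block 1: place 29 MB, 64 MB left
memory block 1: place 17 MB, 47 MB left
memory block 2: place 69 MB, 59 MB left
memory block 1: place 28 MB, 19 MB left
memory block 2: place 20 MB, 39 MB left
memory block 1: place 16 MB, 3 MB left
memory block 2: place 25 MB, 14 MB left
memory block 3: place 92 MB, 36 MB left
memory block 2: place 13 MB, 1 MB left
memory block 3: place 31 MB, 5 MB left
memory block 4: place 96 MB, 32 MB left
memory block 4: place 17 MB, 15 MB left
memory block 5: place 16 MB, 112 MB left
memory block 5: place 81 MB, 31 MB left
memory block 4: place 11 MB, 4 MB left
Final memory blocks: [35,29,17,28,16] [69,20,25,13] [92,31] [96,17,11] [16,81].

5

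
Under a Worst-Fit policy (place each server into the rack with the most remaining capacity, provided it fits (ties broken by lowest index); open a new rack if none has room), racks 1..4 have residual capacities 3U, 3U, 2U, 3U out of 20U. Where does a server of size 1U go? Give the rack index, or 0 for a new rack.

1

Racks with room: rack 1 (3U), rack 2 (3U), rack 3 (2U), rack 4 (3U).
Most room is rack 1 with 3U free.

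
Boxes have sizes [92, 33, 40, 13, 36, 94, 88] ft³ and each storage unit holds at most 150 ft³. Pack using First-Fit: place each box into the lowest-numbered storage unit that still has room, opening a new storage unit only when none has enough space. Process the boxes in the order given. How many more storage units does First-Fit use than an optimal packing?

1

First-Fit: [92,33,13] [40,36] [94] [88] → 4 storage units.
Total size 396 ft³; any packing needs at least ⌈396/150⌉ = 3 storage units.
An optimal packing achieves that bound: [94,40,13] [92,36] [88,33] → 3 storage units.
Excess: 4 − 3 = 1.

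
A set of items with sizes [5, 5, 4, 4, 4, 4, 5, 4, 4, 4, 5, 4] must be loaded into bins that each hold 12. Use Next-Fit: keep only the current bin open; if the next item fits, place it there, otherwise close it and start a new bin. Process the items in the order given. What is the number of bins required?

5

bin 1: place 5, 7 left
bin 1: place 5, 2 left
bin 2: place 4, 8 left
bin 2: place 4, 4 left
bin 2: place 4, 0 left
bin 3: place 4, 8 left
bin 3: place 5, 3 left
bin 4: place 4, 8 left
bin 4: place 4, 4 left
bin 4: place 4, 0 left
bin 5: place 5, 7 left
bin 5: place 4, 3 left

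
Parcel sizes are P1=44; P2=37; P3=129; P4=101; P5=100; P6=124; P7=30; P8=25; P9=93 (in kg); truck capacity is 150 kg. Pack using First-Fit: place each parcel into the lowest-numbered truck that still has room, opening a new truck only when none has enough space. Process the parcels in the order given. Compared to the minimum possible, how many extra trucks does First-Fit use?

First-Fit: [44,37,30,25] [129] [101] [100] [124] [93] → 6 trucks.
Total size 683 kg; any packing needs at least ⌈683/150⌉ = 5 trucks.
An optimal packing achieves that bound: [129] [124,25] [101,44] [100,37] [93,30] → 5 trucks.
Excess: 6 − 5 = 1.

1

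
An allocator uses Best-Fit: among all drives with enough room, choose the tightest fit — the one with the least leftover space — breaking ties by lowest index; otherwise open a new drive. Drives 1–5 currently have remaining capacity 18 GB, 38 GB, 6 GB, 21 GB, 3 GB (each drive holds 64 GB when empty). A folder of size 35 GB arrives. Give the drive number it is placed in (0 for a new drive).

Drives with room: drive 2 (38 GB).
Tightest fit is drive 2 with 38 GB free.

2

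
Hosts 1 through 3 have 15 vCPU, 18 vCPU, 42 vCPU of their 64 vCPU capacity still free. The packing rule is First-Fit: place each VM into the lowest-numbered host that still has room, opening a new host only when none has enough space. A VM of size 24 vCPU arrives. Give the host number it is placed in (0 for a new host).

3

Hosts with room: host 3 (42 vCPU).
The first with room is host 3.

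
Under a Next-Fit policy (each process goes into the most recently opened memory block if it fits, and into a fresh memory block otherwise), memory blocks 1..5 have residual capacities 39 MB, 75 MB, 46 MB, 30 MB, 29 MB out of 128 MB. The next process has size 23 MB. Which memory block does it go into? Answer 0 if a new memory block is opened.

5

Next-Fit only looks at memory block 5, which has 29 MB free.
23 MB fits there.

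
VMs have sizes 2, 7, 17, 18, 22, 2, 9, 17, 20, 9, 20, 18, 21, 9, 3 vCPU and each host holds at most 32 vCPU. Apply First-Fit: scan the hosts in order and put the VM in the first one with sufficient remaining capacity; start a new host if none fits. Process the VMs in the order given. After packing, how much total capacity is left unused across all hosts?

62

host 1: place 2 vCPU, 30 vCPU left
host 1: place 7 vCPU, 23 vCPU left
host 1: place 17 vCPU, 6 vCPU left
host 2: place 18 vCPU, 14 vCPU left
host 3: place 22 vCPU, 10 vCPU left
host 1: place 2 vCPU, 4 vCPU left
host 2: place 9 vCPU, 5 vCPU left
host 4: place 17 vCPU, 15 vCPU left
host 5: place 20 vCPU, 12 vCPU left
host 3: place 9 vCPU, 1 vCPU left
host 6: place 20 vCPU, 12 vCPU left
host 7: place 18 vCPU, 14 vCPU left
host 8: place 21 vCPU, 11 vCPU left
host 4: place 9 vCPU, 6 vCPU left
host 1: place 3 vCPU, 1 vCPU left
8 hosts × 32 vCPU = 256 vCPU; used 194 vCPU; unused 62 vCPU.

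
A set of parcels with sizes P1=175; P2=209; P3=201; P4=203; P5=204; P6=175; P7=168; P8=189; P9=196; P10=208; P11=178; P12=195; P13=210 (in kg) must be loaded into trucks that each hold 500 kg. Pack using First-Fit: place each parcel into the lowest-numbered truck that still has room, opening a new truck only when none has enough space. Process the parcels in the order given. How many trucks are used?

Put P1 (175 kg) in truck 1; 325 kg remain.
Put P2 (209 kg) in truck 1; 116 kg remain.
Put P3 (201 kg) in truck 2; 299 kg remain.
Put P4 (203 kg) in truck 2; 96 kg remain.
Put P5 (204 kg) in truck 3; 296 kg remain.
Put P6 (175 kg) in truck 3; 121 kg remain.
Put P7 (168 kg) in truck 4; 332 kg remain.
Put P8 (189 kg) in truck 4; 143 kg remain.
Put P9 (196 kg) in truck 5; 304 kg remain.
Put P10 (208 kg) in truck 5; 96 kg remain.
Put P11 (178 kg) in truck 6; 322 kg remain.
Put P12 (195 kg) in truck 6; 127 kg remain.
Put P13 (210 kg) in truck 7; 290 kg remain.
Final trucks: [175,209] [201,203] [204,175] [168,189] [196,208] [178,195] [210].

7 trucks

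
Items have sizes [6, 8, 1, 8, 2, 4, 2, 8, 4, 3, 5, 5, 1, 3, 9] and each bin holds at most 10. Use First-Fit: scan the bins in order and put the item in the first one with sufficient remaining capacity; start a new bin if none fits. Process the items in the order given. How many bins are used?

bin 1: place 6, 4 left
bin 2: place 8, 2 left
bin 1: place 1, 3 left
bin 3: place 8, 2 left
bin 1: place 2, 1 left
bin 4: place 4, 6 left
bin 2: place 2, 0 left
bin 5: place 8, 2 left
bin 4: place 4, 2 left
bin 6: place 3, 7 left
bin 6: place 5, 2 left
bin 7: place 5, 5 left
bin 1: place 1, 0 left
bin 7: place 3, 2 left
bin 8: place 9, 1 left
Final bins: [6,1,2,1] [8,2] [8] [4,4] [8] [3,5] [5,3] [9].

8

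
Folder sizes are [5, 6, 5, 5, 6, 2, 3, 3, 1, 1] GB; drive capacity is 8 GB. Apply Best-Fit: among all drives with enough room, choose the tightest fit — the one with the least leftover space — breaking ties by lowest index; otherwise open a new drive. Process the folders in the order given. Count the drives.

drive 1: place 5 GB, 3 GB left
drive 2: place 6 GB, 2 GB left
drive 3: place 5 GB, 3 GB left
drive 4: place 5 GB, 3 GB left
drive 5: place 6 GB, 2 GB left
drive 2: place 2 GB, 0 GB left
drive 1: place 3 GB, 0 GB left
drive 3: place 3 GB, 0 GB left
drive 5: place 1 GB, 1 GB left
drive 5: place 1 GB, 0 GB left

5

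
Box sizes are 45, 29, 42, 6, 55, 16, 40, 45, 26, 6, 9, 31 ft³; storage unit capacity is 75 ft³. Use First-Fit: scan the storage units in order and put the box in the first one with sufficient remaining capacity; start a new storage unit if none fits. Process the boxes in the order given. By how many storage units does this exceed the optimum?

1

First-Fit: [45,29] [42,6,16,6] [55,9] [40,26] [45] [31] → 6 storage units.
Total size 350 ft³; any packing needs at least ⌈350/75⌉ = 5 storage units.
An optimal packing achieves that bound: [55,16] [45,29] [45,26] [42,31] [40,9,6,6] → 5 storage units.
Excess: 6 − 5 = 1.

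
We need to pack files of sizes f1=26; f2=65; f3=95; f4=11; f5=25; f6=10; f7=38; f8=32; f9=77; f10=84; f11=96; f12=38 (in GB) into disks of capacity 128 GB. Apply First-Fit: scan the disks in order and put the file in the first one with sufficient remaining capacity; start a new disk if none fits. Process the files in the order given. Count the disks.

6

Put f1 (26 GB) in disk 1; 102 GB remain.
Put f2 (65 GB) in disk 1; 37 GB remain.
Put f3 (95 GB) in disk 2; 33 GB remain.
Put f4 (11 GB) in disk 1; 26 GB remain.
Put f5 (25 GB) in disk 1; 1 GB remain.
Put f6 (10 GB) in disk 2; 23 GB remain.
Put f7 (38 GB) in disk 3; 90 GB remain.
Put f8 (32 GB) in disk 3; 58 GB remain.
Put f9 (77 GB) in disk 4; 51 GB remain.
Put f10 (84 GB) in disk 5; 44 GB remain.
Put f11 (96 GB) in disk 6; 32 GB remain.
Put f12 (38 GB) in disk 3; 20 GB remain.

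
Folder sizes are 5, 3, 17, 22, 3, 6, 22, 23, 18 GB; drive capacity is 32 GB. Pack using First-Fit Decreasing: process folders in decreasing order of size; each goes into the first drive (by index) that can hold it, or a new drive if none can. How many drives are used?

Sorted descending: 23, 22, 22, 18, 17, 6, 5, 3, 3.
drive 1: place 23 GB, 9 GB left
drive 2: place 22 GB, 10 GB left
drive 3: place 22 GB, 10 GB left
drive 4: place 18 GB, 14 GB left
drive 5: place 17 GB, 15 GB left
drive 1: place 6 GB, 3 GB left
drive 2: place 5 GB, 5 GB left
drive 1: place 3 GB, 0 GB left
drive 2: place 3 GB, 2 GB left

5 drives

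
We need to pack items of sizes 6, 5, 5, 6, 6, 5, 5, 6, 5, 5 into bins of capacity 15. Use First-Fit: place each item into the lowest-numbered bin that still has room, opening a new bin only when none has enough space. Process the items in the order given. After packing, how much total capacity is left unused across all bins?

bin 1: place 6, 9 left
bin 1: place 5, 4 left
bin 2: place 5, 10 left
bin 2: place 6, 4 left
bin 3: place 6, 9 left
bin 3: place 5, 4 left
bin 4: place 5, 10 left
bin 4: place 6, 4 left
bin 5: place 5, 10 left
bin 5: place 5, 5 left
5 bins × 15 = 75; used 54; unused 21.

21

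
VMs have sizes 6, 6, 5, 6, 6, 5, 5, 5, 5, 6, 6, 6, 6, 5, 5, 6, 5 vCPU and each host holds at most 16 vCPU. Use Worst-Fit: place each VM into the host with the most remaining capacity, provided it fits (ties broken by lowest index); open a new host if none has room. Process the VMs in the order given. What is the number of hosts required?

7 hosts

6 vCPU → host 1 (remaining 10 vCPU)
6 vCPU → host 1 (remaining 4 vCPU)
5 vCPU → host 2 (remaining 11 vCPU)
6 vCPU → host 2 (remaining 5 vCPU)
6 vCPU → host 3 (remaining 10 vCPU)
5 vCPU → host 3 (remaining 5 vCPU)
5 vCPU → host 2 (remaining 0 vCPU)
5 vCPU → host 3 (remaining 0 vCPU)
5 vCPU → host 4 (remaining 11 vCPU)
6 vCPU → host 4 (remaining 5 vCPU)
6 vCPU → host 5 (remaining 10 vCPU)
6 vCPU → host 5 (remaining 4 vCPU)
6 vCPU → host 6 (remaining 10 vCPU)
5 vCPU → host 6 (remaining 5 vCPU)
5 vCPU → host 4 (remaining 0 vCPU)
6 vCPU → host 7 (remaining 10 vCPU)
5 vCPU → host 7 (remaining 5 vCPU)
Final hosts: [6,6] [5,6,5] [6,5,5] [5,6,5] [6,6] [6,5] [6,5].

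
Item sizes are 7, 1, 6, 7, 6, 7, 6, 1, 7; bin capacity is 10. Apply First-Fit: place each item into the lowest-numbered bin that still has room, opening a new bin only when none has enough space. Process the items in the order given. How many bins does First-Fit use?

7 bins

Put 7 in bin 1; 3 remain.
Put 1 in bin 1; 2 remain.
Put 6 in bin 2; 4 remain.
Put 7 in bin 3; 3 remain.
Put 6 in bin 4; 4 remain.
Put 7 in bin 5; 3 remain.
Put 6 in bin 6; 4 remain.
Put 1 in bin 1; 1 remain.
Put 7 in bin 7; 3 remain.
Final bins: [7,1,1] [6] [7] [6] [7] [6] [7].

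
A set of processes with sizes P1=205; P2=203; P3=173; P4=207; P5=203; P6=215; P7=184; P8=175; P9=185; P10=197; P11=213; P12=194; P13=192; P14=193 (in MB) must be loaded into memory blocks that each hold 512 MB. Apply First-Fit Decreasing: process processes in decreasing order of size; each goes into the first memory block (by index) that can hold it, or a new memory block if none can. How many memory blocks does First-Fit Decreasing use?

Sorted descending: 215, 213, 207, 205, 203, 203, 197, 194, 193, 192, 185, 184, 175, 173.
Put 215 MB in memory block 1; 297 MB remain.
Put 213 MB in memory block 1; 84 MB remain.
Put 207 MB in memory block 2; 305 MB remain.
Put 205 MB in memory block 2; 100 MB remain.
Put 203 MB in memory block 3; 309 MB remain.
Put 203 MB in memory block 3; 106 MB remain.
Put 197 MB in memory block 4; 315 MB remain.
Put 194 MB in memory block 4; 121 MB remain.
Put 193 MB in memory block 5; 319 MB remain.
Put 192 MB in memory block 5; 127 MB remain.
Put 185 MB in memory block 6; 327 MB remain.
Put 184 MB in memory block 6; 143 MB remain.
Put 175 MB in memory block 7; 337 MB remain.
Put 173 MB in memory block 7; 164 MB remain.

7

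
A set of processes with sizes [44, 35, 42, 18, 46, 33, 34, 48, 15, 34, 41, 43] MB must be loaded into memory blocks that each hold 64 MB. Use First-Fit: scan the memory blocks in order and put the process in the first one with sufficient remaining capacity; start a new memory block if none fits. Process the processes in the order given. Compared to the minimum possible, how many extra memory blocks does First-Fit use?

First-Fit: [44,18] [35,15] [42] [46] [33] [34] [48] [34] [41] [43] → 10 memory blocks.
10 processes exceed 32 MB (half the capacity), and no two of those can share a memory block, so at least 10 memory blocks are needed.
So 10 is already optimal.

0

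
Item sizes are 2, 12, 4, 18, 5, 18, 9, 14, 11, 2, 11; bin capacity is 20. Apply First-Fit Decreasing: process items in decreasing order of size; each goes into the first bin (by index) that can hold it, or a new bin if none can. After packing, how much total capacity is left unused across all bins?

14

Sorted descending: 18, 18, 14, 12, 11, 11, 9, 5, 4, 2, 2.
18 → bin 1 (remaining 2)
18 → bin 2 (remaining 2)
14 → bin 3 (remaining 6)
12 → bin 4 (remaining 8)
11 → bin 5 (remaining 9)
11 → bin 6 (remaining 9)
9 → bin 5 (remaining 0)
5 → bin 3 (remaining 1)
4 → bin 4 (remaining 4)
2 → bin 1 (remaining 0)
2 → bin 2 (remaining 0)
6 bins × 20 = 120; used 106; unused 14.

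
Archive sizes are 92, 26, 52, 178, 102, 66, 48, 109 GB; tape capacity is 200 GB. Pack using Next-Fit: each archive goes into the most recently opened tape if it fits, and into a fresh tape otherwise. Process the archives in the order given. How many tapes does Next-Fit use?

Put 92 GB in tape 1; 108 GB remain.
Put 26 GB in tape 1; 82 GB remain.
Put 52 GB in tape 1; 30 GB remain.
Put 178 GB in tape 2; 22 GB remain.
Put 102 GB in tape 3; 98 GB remain.
Put 66 GB in tape 3; 32 GB remain.
Put 48 GB in tape 4; 152 GB remain.
Put 109 GB in tape 4; 43 GB remain.

4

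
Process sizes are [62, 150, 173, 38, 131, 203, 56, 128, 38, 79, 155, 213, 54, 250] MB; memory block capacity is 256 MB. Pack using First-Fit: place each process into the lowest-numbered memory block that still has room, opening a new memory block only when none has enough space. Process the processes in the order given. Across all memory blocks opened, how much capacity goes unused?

318

62 MB → memory block 1 (remaining 194 MB)
150 MB → memory block 1 (remaining 44 MB)
173 MB → memory block 2 (remaining 83 MB)
38 MB → memory block 1 (remaining 6 MB)
131 MB → memory block 3 (remaining 125 MB)
203 MB → memory block 4 (remaining 53 MB)
56 MB → memory block 2 (remaining 27 MB)
128 MB → memory block 5 (remaining 128 MB)
38 MB → memory block 3 (remaining 87 MB)
79 MB → memory block 3 (remaining 8 MB)
155 MB → memory block 6 (remaining 101 MB)
213 MB → memory block 7 (remaining 43 MB)
54 MB → memory block 5 (remaining 74 MB)
250 MB → memory block 8 (remaining 6 MB)
8 memory blocks × 256 MB = 2048 MB; used 1730 MB; unused 318 MB.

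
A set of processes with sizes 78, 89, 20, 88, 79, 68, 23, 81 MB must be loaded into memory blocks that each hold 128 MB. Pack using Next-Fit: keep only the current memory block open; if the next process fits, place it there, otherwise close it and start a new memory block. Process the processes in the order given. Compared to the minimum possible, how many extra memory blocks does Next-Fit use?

0

Next-Fit: [78] [89,20] [88] [79] [68,23] [81] → 6 memory blocks.
6 processes exceed 64 MB (half the capacity), and no two of those can share a memory block, so at least 6 memory blocks are needed.
So 6 is already optimal.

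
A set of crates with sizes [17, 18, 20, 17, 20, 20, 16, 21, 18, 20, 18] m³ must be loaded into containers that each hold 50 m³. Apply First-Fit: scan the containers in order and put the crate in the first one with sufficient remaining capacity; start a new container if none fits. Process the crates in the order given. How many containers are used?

6 containers

17 m³ → container 1 (remaining 33 m³)
18 m³ → container 1 (remaining 15 m³)
20 m³ → container 2 (remaining 30 m³)
17 m³ → container 2 (remaining 13 m³)
20 m³ → container 3 (remaining 30 m³)
20 m³ → container 3 (remaining 10 m³)
16 m³ → container 4 (remaining 34 m³)
21 m³ → container 4 (remaining 13 m³)
18 m³ → container 5 (remaining 32 m³)
20 m³ → container 5 (remaining 12 m³)
18 m³ → container 6 (remaining 32 m³)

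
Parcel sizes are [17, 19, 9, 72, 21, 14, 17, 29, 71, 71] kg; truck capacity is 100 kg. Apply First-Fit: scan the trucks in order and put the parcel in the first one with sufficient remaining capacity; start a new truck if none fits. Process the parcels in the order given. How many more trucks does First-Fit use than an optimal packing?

First-Fit: [17,19,9,21,14,17] [72] [29,71] [71] → 4 trucks.
Total size 340 kg; any packing needs at least ⌈340/100⌉ = 4 trucks.
So 4 is already optimal.

0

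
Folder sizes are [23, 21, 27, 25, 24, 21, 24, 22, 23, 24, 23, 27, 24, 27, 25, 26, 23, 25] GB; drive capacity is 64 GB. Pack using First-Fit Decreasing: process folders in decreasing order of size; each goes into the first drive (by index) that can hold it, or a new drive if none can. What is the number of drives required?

9 drives

Sorted descending: 27, 27, 27, 26, 25, 25, 25, 24, 24, 24, 24, 23, 23, 23, 23, 22, 21, 21.
27 GB → drive 1 (remaining 37 GB)
27 GB → drive 1 (remaining 10 GB)
27 GB → drive 2 (remaining 37 GB)
26 GB → drive 2 (remaining 11 GB)
25 GB → drive 3 (remaining 39 GB)
25 GB → drive 3 (remaining 14 GB)
25 GB → drive 4 (remaining 39 GB)
24 GB → drive 4 (remaining 15 GB)
24 GB → drive 5 (remaining 40 GB)
24 GB → drive 5 (remaining 16 GB)
24 GB → drive 6 (remaining 40 GB)
23 GB → drive 6 (remaining 17 GB)
23 GB → drive 7 (remaining 41 GB)
23 GB → drive 7 (remaining 18 GB)
23 GB → drive 8 (remaining 41 GB)
22 GB → drive 8 (remaining 19 GB)
21 GB → drive 9 (remaining 43 GB)
21 GB → drive 9 (remaining 22 GB)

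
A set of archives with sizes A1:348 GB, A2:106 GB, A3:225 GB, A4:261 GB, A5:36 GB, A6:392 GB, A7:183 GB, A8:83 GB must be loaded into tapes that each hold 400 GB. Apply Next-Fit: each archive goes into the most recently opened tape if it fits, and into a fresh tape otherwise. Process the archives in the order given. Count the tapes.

tape 1: place A1 (348 GB), 52 GB left
tape 2: place A2 (106 GB), 294 GB left
tape 2: place A3 (225 GB), 69 GB left
tape 3: place A4 (261 GB), 139 GB left
tape 3: place A5 (36 GB), 103 GB left
tape 4: place A6 (392 GB), 8 GB left
tape 5: place A7 (183 GB), 217 GB left
tape 5: place A8 (83 GB), 134 GB left
Final tapes: [348] [106,225] [261,36] [392] [183,83].

5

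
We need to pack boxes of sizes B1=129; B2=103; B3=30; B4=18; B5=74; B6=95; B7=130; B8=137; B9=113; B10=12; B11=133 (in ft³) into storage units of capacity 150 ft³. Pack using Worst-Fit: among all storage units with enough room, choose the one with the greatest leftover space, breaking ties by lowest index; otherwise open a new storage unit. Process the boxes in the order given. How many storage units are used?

8 storage units

Put B1 (129 ft³) in storage unit 1; 21 ft³ remain.
Put B2 (103 ft³) in storage unit 2; 47 ft³ remain.
Put B3 (30 ft³) in storage unit 2; 17 ft³ remain.
Put B4 (18 ft³) in storage unit 1; 3 ft³ remain.
Put B5 (74 ft³) in storage unit 3; 76 ft³ remain.
Put B6 (95 ft³) in storage unit 4; 55 ft³ remain.
Put B7 (130 ft³) in storage unit 5; 20 ft³ remain.
Put B8 (137 ft³) in storage unit 6; 13 ft³ remain.
Put B9 (113 ft³) in storage unit 7; 37 ft³ remain.
Put B10 (12 ft³) in storage unit 3; 64 ft³ remain.
Put B11 (133 ft³) in storage unit 8; 17 ft³ remain.
Final storage units: [129,18] [103,30] [74,12] [95] [130] [137] [113] [133].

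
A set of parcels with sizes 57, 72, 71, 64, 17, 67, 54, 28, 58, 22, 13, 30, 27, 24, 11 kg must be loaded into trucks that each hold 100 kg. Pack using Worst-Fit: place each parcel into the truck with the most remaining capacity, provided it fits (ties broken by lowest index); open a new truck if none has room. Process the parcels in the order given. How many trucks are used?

Put 57 kg in truck 1; 43 kg remain.
Put 72 kg in truck 2; 28 kg remain.
Put 71 kg in truck 3; 29 kg remain.
Put 64 kg in truck 4; 36 kg remain.
Put 17 kg in truck 1; 26 kg remain.
Put 67 kg in truck 5; 33 kg remain.
Put 54 kg in truck 6; 46 kg remain.
Put 28 kg in truck 6; 18 kg remain.
Put 58 kg in truck 7; 42 kg remain.
Put 22 kg in truck 7; 20 kg remain.
Put 13 kg in truck 4; 23 kg remain.
Put 30 kg in truck 5; 3 kg remain.
Put 27 kg in truck 3; 2 kg remain.
Put 24 kg in truck 2; 4 kg remain.
Put 11 kg in truck 1; 15 kg remain.

7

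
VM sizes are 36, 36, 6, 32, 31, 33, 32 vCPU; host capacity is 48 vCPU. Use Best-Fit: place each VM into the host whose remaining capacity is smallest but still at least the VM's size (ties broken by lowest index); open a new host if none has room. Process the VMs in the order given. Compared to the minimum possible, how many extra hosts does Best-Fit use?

Best-Fit: [36,6] [36] [32] [31] [33] [32] → 6 hosts.
6 VMs exceed 24 vCPU (half the capacity), and no two of those can share a host, so at least 6 hosts are needed.
So 6 is already optimal.

0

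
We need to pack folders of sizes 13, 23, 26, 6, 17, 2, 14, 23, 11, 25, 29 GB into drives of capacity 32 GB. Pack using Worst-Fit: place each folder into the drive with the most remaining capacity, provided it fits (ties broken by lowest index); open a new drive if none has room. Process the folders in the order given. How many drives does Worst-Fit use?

13 GB → drive 1 (remaining 19 GB)
23 GB → drive 2 (remaining 9 GB)
26 GB → drive 3 (remaining 6 GB)
6 GB → drive 1 (remaining 13 GB)
17 GB → drive 4 (remaining 15 GB)
2 GB → drive 4 (remaining 13 GB)
14 GB → drive 5 (remaining 18 GB)
23 GB → drive 6 (remaining 9 GB)
11 GB → drive 5 (remaining 7 GB)
25 GB → drive 7 (remaining 7 GB)
29 GB → drive 8 (remaining 3 GB)
Final drives: [13,6] [23] [26] [17,2] [14,11] [23] [25] [29].

8 drives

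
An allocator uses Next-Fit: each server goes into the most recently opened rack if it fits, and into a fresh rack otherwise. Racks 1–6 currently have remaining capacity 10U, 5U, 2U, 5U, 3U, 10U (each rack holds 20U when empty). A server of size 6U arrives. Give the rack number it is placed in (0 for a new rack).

Next-Fit only looks at rack 6, which has 10U free.
6U fits there.

6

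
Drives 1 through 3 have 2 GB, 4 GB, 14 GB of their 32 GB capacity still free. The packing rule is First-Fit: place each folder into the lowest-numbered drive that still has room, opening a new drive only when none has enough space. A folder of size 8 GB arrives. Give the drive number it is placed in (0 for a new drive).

3

Drives with room: drive 3 (14 GB).
The first with room is drive 3.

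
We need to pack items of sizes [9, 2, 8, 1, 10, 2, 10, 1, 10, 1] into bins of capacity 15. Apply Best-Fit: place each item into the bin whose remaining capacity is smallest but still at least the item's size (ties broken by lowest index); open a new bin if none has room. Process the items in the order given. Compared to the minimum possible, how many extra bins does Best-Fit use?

Best-Fit: [9,2,1,2,1] [8] [10,1] [10] [10] → 5 bins.
5 items exceed 7.5 (half the capacity), and no two of those can share a bin, so at least 5 bins are needed.
So 5 is already optimal.

0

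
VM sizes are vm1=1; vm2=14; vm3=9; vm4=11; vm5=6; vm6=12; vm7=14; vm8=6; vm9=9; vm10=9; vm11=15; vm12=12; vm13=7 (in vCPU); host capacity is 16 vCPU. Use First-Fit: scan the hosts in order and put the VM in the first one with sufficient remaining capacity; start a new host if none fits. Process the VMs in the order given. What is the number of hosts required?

9

host 1: place vm1 (1 vCPU), 15 vCPU left
host 1: place vm2 (14 vCPU), 1 vCPU left
host 2: place vm3 (9 vCPU), 7 vCPU left
host 3: place vm4 (11 vCPU), 5 vCPU left
host 2: place vm5 (6 vCPU), 1 vCPU left
host 4: place vm6 (12 vCPU), 4 vCPU left
host 5: place vm7 (14 vCPU), 2 vCPU left
host 6: place vm8 (6 vCPU), 10 vCPU left
host 6: place vm9 (9 vCPU), 1 vCPU left
host 7: place vm10 (9 vCPU), 7 vCPU left
host 8: place vm11 (15 vCPU), 1 vCPU left
host 9: place vm12 (12 vCPU), 4 vCPU left
host 7: place vm13 (7 vCPU), 0 vCPU left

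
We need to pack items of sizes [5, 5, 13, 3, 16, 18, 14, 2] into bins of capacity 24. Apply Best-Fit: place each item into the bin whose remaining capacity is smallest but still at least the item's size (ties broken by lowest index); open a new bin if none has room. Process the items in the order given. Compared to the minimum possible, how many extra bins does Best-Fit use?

Best-Fit: [5,5,13] [3,16,2] [18] [14] → 4 bins.
Total size 76; any packing needs at least ⌈76/24⌉ = 4 bins.
So 4 is already optimal.

0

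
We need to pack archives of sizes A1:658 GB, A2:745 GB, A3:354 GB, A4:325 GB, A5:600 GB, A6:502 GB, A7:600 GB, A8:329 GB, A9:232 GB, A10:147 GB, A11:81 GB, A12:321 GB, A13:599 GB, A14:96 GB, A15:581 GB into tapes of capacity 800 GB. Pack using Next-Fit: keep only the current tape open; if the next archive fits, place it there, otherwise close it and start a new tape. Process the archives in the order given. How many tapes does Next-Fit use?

10

Put A1 (658 GB) in tape 1; 142 GB remain.
Put A2 (745 GB) in tape 2; 55 GB remain.
Put A3 (354 GB) in tape 3; 446 GB remain.
Put A4 (325 GB) in tape 3; 121 GB remain.
Put A5 (600 GB) in tape 4; 200 GB remain.
Put A6 (502 GB) in tape 5; 298 GB remain.
Put A7 (600 GB) in tape 6; 200 GB remain.
Put A8 (329 GB) in tape 7; 471 GB remain.
Put A9 (232 GB) in tape 7; 239 GB remain.
Put A10 (147 GB) in tape 7; 92 GB remain.
Put A11 (81 GB) in tape 7; 11 GB remain.
Put A12 (321 GB) in tape 8; 479 GB remain.
Put A13 (599 GB) in tape 9; 201 GB remain.
Put A14 (96 GB) in tape 9; 105 GB remain.
Put A15 (581 GB) in tape 10; 219 GB remain.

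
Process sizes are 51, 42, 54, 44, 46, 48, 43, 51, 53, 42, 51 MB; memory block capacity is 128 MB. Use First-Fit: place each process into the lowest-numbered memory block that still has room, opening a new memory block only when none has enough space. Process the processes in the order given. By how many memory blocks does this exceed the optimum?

First-Fit: [51,42] [54,44] [46,48] [43,51] [53,42] [51] → 6 memory blocks.
Total size 525 MB; any packing needs at least ⌈525/128⌉ = 5 memory blocks.
An optimal packing achieves that bound: [54,53] [51,51] [51,48] [46,44] [43,42,42] → 5 memory blocks.
Excess: 6 − 5 = 1.

1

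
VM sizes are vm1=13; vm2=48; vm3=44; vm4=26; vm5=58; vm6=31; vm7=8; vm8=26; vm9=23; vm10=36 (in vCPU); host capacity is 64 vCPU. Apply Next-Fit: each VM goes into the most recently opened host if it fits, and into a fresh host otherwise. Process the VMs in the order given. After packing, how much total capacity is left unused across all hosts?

vm1 (13 vCPU) → host 1 (remaining 51 vCPU)
vm2 (48 vCPU) → host 1 (remaining 3 vCPU)
vm3 (44 vCPU) → host 2 (remaining 20 vCPU)
vm4 (26 vCPU) → host 3 (remaining 38 vCPU)
vm5 (58 vCPU) → host 4 (remaining 6 vCPU)
vm6 (31 vCPU) → host 5 (remaining 33 vCPU)
vm7 (8 vCPU) → host 5 (remaining 25 vCPU)
vm8 (26 vCPU) → host 6 (remaining 38 vCPU)
vm9 (23 vCPU) → host 6 (remaining 15 vCPU)
vm10 (36 vCPU) → host 7 (remaining 28 vCPU)
7 hosts × 64 vCPU = 448 vCPU; used 313 vCPU; unused 135 vCPU.

135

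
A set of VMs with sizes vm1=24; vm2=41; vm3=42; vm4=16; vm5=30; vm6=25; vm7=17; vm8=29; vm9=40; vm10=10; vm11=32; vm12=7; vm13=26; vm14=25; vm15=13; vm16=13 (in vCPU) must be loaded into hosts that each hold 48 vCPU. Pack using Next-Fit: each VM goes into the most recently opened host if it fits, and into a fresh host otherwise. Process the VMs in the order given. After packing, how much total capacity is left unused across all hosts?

host 1: place vm1 (24 vCPU), 24 vCPU left
host 2: place vm2 (41 vCPU), 7 vCPU left
host 3: place vm3 (42 vCPU), 6 vCPU left
host 4: place vm4 (16 vCPU), 32 vCPU left
host 4: place vm5 (30 vCPU), 2 vCPU left
host 5: place vm6 (25 vCPU), 23 vCPU left
host 5: place vm7 (17 vCPU), 6 vCPU left
host 6: place vm8 (29 vCPU), 19 vCPU left
host 7: place vm9 (40 vCPU), 8 vCPU left
host 8: place vm10 (10 vCPU), 38 vCPU left
host 8: place vm11 (32 vCPU), 6 vCPU left
host 9: place vm12 (7 vCPU), 41 vCPU left
host 9: place vm13 (26 vCPU), 15 vCPU left
host 10: place vm14 (25 vCPU), 23 vCPU left
host 10: place vm15 (13 vCPU), 10 vCPU left
host 11: place vm16 (13 vCPU), 35 vCPU left
11 hosts × 48 vCPU = 528 vCPU; used 390 vCPU; unused 138 vCPU.

138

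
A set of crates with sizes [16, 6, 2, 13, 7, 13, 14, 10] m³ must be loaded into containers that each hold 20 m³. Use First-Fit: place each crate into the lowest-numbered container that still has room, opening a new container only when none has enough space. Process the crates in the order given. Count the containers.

5

16 m³ → container 1 (remaining 4 m³)
6 m³ → container 2 (remaining 14 m³)
2 m³ → container 1 (remaining 2 m³)
13 m³ → container 2 (remaining 1 m³)
7 m³ → container 3 (remaining 13 m³)
13 m³ → container 3 (remaining 0 m³)
14 m³ → container 4 (remaining 6 m³)
10 m³ → container 5 (remaining 10 m³)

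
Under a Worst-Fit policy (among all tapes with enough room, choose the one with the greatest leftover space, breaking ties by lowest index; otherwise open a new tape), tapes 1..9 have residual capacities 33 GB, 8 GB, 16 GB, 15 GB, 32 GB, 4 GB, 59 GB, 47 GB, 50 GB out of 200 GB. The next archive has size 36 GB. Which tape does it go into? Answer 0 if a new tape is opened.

7

Tapes with room: tape 7 (59 GB), tape 8 (47 GB), tape 9 (50 GB).
Most room is tape 7 with 59 GB free.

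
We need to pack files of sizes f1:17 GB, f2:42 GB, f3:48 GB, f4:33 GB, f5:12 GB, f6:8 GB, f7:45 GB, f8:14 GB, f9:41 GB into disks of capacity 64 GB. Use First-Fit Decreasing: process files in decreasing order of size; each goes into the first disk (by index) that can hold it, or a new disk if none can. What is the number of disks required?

Sorted descending: 48, 45, 42, 41, 33, 17, 14, 12, 8.
Put 48 GB in disk 1; 16 GB remain.
Put 45 GB in disk 2; 19 GB remain.
Put 42 GB in disk 3; 22 GB remain.
Put 41 GB in disk 4; 23 GB remain.
Put 33 GB in disk 5; 31 GB remain.
Put 17 GB in disk 2; 2 GB remain.
Put 14 GB in disk 1; 2 GB remain.
Put 12 GB in disk 3; 10 GB remain.
Put 8 GB in disk 3; 2 GB remain.

5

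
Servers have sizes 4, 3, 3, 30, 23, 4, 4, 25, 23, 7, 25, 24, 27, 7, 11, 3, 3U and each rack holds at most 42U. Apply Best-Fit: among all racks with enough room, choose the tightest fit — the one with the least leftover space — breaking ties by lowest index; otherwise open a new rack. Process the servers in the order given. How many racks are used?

7

4U → rack 1 (remaining 38U)
3U → rack 1 (remaining 35U)
3U → rack 1 (remaining 32U)
30U → rack 1 (remaining 2U)
23U → rack 2 (remaining 19U)
4U → rack 2 (remaining 15U)
4U → rack 2 (remaining 11U)
25U → rack 3 (remaining 17U)
23U → rack 4 (remaining 19U)
7U → rack 2 (remaining 4U)
25U → rack 5 (remaining 17U)
24U → rack 6 (remaining 18U)
27U → rack 7 (remaining 15U)
7U → rack 7 (remaining 8U)
11U → rack 3 (remaining 6U)
3U → rack 2 (remaining 1U)
3U → rack 3 (remaining 3U)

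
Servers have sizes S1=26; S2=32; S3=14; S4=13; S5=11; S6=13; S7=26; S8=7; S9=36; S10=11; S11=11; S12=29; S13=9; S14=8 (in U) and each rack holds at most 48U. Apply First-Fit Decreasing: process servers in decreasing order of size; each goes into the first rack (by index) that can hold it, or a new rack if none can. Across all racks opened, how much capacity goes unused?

42

Sorted descending: 36, 32, 29, 26, 26, 14, 13, 13, 11, 11, 11, 9, 8, 7.
36U → rack 1 (remaining 12U)
32U → rack 2 (remaining 16U)
29U → rack 3 (remaining 19U)
26U → rack 4 (remaining 22U)
26U → rack 5 (remaining 22U)
14U → rack 2 (remaining 2U)
13U → rack 3 (remaining 6U)
13U → rack 4 (remaining 9U)
11U → rack 1 (remaining 1U)
11U → rack 5 (remaining 11U)
11U → rack 5 (remaining 0U)
9U → rack 4 (remaining 0U)
8U → rack 6 (remaining 40U)
7U → rack 6 (remaining 33U)
6 racks × 48U = 288U; used 246U; unused 42U.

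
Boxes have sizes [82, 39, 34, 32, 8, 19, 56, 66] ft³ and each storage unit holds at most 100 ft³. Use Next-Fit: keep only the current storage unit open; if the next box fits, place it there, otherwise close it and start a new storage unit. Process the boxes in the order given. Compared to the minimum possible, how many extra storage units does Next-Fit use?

Next-Fit: [82] [39,34] [32,8,19] [56] [66] → 5 storage units.
Total size 336 ft³; any packing needs at least ⌈336/100⌉ = 4 storage units.
An optimal packing achieves that bound: [82,8] [66,34] [56,39] [32,19] → 4 storage units.
Excess: 5 − 4 = 1.

1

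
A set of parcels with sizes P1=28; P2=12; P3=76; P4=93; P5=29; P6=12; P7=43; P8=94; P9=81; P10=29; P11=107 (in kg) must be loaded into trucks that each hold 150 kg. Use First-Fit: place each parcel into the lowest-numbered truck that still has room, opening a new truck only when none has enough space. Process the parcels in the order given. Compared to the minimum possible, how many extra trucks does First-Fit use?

0

First-Fit: [28,12,76,29] [93,12,43] [94,29] [81] [107] → 5 trucks.
Total size 604 kg; any packing needs at least ⌈604/150⌉ = 5 trucks.
So 5 is already optimal.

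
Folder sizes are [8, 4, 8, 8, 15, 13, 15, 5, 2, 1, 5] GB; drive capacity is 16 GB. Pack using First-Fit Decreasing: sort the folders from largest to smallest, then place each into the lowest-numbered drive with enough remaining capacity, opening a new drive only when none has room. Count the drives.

Sorted descending: 15, 15, 13, 8, 8, 8, 5, 5, 4, 2, 1.
Put 15 GB in drive 1; 1 GB remain.
Put 15 GB in drive 2; 1 GB remain.
Put 13 GB in drive 3; 3 GB remain.
Put 8 GB in drive 4; 8 GB remain.
Put 8 GB in drive 4; 0 GB remain.
Put 8 GB in drive 5; 8 GB remain.
Put 5 GB in drive 5; 3 GB remain.
Put 5 GB in drive 6; 11 GB remain.
Put 4 GB in drive 6; 7 GB remain.
Put 2 GB in drive 3; 1 GB remain.
Put 1 GB in drive 1; 0 GB remain.

6 drives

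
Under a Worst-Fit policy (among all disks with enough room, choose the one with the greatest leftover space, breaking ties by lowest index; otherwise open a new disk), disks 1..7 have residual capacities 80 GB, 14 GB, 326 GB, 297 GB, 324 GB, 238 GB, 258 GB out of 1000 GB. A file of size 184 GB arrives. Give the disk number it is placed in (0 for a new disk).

Disks with room: disk 3 (326 GB), disk 4 (297 GB), disk 5 (324 GB), disk 6 (238 GB), disk 7 (258 GB).
Most room is disk 3 with 326 GB free.

3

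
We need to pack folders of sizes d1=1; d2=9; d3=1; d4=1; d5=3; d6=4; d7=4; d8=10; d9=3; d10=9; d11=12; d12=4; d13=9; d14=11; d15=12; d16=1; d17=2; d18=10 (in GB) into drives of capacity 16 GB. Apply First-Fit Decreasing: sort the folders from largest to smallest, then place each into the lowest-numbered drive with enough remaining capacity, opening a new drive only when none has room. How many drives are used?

Sorted descending: 12, 12, 11, 10, 10, 9, 9, 9, 4, 4, 4, 3, 3, 2, 1, 1, 1, 1.
drive 1: place 12 GB, 4 GB left
drive 2: place 12 GB, 4 GB left
drive 3: place 11 GB, 5 GB left
drive 4: place 10 GB, 6 GB left
drive 5: place 10 GB, 6 GB left
drive 6: place 9 GB, 7 GB left
drive 7: place 9 GB, 7 GB left
drive 8: place 9 GB, 7 GB left
drive 1: place 4 GB, 0 GB left
drive 2: place 4 GB, 0 GB left
drive 3: place 4 GB, 1 GB left
drive 4: place 3 GB, 3 GB left
drive 4: place 3 GB, 0 GB left
drive 5: place 2 GB, 4 GB left
drive 3: place 1 GB, 0 GB left
drive 5: place 1 GB, 3 GB left
drive 5: place 1 GB, 2 GB left
drive 5: place 1 GB, 1 GB left
Final drives: [12,4] [12,4] [11,4,1] [10,3,3] [10,2,1,1,1] [9] [9] [9].

8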